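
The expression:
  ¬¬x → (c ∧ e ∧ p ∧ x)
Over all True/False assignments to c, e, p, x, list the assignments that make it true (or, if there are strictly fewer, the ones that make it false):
is false only for:
  c=False, e=False, p=False, x=True;
  c=False, e=False, p=True, x=True;
  c=False, e=True, p=False, x=True;
  c=False, e=True, p=True, x=True;
  c=True, e=False, p=False, x=True;
  c=True, e=False, p=True, x=True;
  c=True, e=True, p=False, x=True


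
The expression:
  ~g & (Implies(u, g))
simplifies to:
~g & ~u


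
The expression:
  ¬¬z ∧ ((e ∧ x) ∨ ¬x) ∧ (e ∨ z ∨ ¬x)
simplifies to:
z ∧ (e ∨ ¬x)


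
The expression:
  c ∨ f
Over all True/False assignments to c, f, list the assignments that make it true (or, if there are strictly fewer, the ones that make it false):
is false only for:
  c=False, f=False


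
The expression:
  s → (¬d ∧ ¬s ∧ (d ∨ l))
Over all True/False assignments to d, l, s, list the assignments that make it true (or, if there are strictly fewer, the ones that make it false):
is true only for:
  d=False, l=False, s=False;
  d=False, l=True, s=False;
  d=True, l=False, s=False;
  d=True, l=True, s=False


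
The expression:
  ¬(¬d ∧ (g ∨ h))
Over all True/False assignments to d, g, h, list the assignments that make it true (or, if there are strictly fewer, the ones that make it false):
is false only for:
  d=False, g=False, h=True;
  d=False, g=True, h=False;
  d=False, g=True, h=True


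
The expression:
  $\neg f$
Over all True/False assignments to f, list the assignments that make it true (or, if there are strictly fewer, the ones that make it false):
is true only for:
  f=False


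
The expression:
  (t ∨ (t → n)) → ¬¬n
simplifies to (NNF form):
n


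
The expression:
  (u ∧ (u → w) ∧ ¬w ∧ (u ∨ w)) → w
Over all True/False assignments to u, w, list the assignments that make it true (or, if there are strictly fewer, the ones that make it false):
is always true.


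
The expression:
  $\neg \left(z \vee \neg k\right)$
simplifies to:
$k \wedge \neg z$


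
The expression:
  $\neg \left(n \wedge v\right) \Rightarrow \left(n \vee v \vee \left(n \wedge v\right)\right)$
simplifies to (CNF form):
$n \vee v$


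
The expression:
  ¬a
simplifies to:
¬a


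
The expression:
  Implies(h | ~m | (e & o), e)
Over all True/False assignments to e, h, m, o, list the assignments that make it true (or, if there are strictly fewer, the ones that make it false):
is false only for:
  e=False, h=False, m=False, o=False;
  e=False, h=False, m=False, o=True;
  e=False, h=True, m=False, o=False;
  e=False, h=True, m=False, o=True;
  e=False, h=True, m=True, o=False;
  e=False, h=True, m=True, o=True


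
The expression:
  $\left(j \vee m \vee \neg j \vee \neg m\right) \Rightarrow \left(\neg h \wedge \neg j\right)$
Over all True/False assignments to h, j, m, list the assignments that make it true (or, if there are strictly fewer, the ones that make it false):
is true only for:
  h=False, j=False, m=False;
  h=False, j=False, m=True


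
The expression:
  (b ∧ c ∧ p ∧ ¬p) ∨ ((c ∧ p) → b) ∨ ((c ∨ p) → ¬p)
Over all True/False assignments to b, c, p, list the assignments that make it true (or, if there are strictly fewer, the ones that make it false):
is false only for:
  b=False, c=True, p=True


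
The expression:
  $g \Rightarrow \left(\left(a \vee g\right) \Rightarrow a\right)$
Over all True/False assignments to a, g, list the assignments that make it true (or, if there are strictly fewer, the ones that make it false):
is false only for:
  a=False, g=True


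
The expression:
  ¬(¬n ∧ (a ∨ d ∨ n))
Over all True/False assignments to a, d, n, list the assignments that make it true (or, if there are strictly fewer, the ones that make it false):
is false only for:
  a=False, d=True, n=False;
  a=True, d=False, n=False;
  a=True, d=True, n=False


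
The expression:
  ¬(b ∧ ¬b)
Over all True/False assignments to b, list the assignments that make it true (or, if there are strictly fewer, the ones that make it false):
is always true.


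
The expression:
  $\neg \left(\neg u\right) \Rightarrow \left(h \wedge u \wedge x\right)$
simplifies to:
$\left(h \wedge x\right) \vee \neg u$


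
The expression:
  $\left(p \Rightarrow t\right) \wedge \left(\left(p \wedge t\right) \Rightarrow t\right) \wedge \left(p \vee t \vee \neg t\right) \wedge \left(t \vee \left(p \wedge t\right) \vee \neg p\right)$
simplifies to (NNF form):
$t \vee \neg p$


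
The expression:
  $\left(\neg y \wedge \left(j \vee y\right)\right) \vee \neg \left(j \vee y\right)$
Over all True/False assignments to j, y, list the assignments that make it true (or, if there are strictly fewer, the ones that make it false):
is true only for:
  j=False, y=False;
  j=True, y=False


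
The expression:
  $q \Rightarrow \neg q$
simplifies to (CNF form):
$\neg q$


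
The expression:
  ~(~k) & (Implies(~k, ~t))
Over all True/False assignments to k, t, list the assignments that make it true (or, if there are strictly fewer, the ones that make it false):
is true only for:
  k=True, t=False;
  k=True, t=True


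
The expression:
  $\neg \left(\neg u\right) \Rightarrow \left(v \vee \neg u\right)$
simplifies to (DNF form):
$v \vee \neg u$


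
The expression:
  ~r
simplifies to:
~r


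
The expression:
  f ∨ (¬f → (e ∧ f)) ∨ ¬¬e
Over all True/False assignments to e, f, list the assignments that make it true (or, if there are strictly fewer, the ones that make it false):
is false only for:
  e=False, f=False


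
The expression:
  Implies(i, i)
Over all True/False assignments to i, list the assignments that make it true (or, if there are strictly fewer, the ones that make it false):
is always true.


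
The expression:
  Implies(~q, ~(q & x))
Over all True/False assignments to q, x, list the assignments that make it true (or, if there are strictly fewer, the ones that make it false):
is always true.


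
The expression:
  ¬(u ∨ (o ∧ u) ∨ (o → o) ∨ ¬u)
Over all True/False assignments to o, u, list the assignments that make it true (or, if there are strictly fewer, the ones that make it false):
is never true.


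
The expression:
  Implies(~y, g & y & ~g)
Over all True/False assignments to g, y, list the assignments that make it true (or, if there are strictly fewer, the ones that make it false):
is true only for:
  g=False, y=True;
  g=True, y=True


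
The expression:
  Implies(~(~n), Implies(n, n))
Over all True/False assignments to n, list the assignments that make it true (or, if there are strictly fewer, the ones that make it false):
is always true.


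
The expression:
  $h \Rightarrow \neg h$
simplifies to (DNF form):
$\neg h$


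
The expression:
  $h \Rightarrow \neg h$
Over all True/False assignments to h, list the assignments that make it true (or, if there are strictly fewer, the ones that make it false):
is true only for:
  h=False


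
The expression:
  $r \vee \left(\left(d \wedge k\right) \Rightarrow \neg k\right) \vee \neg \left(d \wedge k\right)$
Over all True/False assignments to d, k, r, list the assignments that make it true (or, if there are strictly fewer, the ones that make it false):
is false only for:
  d=True, k=True, r=False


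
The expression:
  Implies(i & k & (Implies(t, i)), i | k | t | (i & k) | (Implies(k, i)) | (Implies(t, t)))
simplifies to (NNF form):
True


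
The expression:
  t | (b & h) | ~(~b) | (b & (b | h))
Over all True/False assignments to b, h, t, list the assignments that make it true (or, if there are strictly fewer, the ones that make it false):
is false only for:
  b=False, h=False, t=False;
  b=False, h=True, t=False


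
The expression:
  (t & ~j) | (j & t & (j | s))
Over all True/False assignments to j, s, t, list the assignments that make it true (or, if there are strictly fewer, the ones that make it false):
is true only for:
  j=False, s=False, t=True;
  j=False, s=True, t=True;
  j=True, s=False, t=True;
  j=True, s=True, t=True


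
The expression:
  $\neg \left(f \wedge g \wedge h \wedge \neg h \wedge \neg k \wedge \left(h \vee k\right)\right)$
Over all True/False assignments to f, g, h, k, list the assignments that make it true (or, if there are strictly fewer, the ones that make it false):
is always true.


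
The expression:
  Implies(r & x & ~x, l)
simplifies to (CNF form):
True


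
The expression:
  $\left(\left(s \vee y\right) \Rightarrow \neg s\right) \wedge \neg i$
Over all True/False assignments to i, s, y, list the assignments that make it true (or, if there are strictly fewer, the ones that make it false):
is true only for:
  i=False, s=False, y=False;
  i=False, s=False, y=True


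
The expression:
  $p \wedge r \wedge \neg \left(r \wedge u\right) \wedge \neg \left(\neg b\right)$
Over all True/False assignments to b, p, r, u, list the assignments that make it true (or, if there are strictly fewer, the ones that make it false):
is true only for:
  b=True, p=True, r=True, u=False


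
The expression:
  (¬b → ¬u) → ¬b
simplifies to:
¬b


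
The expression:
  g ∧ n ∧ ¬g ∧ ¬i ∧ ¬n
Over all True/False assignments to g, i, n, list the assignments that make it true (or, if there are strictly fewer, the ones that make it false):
is never true.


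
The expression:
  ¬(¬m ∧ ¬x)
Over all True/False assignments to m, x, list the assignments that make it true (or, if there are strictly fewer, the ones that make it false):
is false only for:
  m=False, x=False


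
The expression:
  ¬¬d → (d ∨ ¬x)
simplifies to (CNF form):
True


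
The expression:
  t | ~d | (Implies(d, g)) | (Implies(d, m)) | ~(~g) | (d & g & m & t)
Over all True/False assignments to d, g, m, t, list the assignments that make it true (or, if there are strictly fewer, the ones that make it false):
is false only for:
  d=True, g=False, m=False, t=False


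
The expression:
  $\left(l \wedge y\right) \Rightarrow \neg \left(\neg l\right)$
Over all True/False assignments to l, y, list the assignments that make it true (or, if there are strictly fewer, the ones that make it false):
is always true.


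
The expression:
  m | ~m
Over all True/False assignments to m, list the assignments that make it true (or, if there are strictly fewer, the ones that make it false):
is always true.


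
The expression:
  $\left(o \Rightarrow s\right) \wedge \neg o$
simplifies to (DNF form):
$\neg o$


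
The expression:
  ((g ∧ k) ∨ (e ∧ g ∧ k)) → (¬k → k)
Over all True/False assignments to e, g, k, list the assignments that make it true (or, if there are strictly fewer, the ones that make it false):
is always true.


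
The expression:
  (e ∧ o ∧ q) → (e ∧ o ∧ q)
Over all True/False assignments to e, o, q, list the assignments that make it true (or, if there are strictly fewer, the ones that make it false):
is always true.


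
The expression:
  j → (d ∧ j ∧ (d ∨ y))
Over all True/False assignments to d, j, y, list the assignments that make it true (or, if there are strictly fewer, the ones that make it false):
is false only for:
  d=False, j=True, y=False;
  d=False, j=True, y=True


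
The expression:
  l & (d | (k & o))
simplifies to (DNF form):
(d & l) | (k & l & o)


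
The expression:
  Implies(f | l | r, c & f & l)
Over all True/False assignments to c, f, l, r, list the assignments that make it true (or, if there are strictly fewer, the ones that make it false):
is true only for:
  c=False, f=False, l=False, r=False;
  c=True, f=False, l=False, r=False;
  c=True, f=True, l=True, r=False;
  c=True, f=True, l=True, r=True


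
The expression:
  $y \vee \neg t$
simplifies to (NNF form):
$y \vee \neg t$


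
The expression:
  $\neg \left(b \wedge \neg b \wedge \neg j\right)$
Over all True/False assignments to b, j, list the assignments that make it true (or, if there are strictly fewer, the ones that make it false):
is always true.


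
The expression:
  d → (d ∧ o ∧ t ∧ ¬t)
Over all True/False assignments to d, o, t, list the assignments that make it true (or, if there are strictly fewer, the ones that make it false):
is true only for:
  d=False, o=False, t=False;
  d=False, o=False, t=True;
  d=False, o=True, t=False;
  d=False, o=True, t=True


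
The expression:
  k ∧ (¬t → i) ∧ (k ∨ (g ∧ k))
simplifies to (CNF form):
k ∧ (i ∨ t)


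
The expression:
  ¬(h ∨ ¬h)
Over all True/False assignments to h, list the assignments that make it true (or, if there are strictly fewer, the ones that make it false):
is never true.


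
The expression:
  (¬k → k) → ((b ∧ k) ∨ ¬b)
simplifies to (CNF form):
True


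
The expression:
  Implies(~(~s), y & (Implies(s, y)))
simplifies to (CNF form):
y | ~s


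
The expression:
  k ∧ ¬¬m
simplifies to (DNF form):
k ∧ m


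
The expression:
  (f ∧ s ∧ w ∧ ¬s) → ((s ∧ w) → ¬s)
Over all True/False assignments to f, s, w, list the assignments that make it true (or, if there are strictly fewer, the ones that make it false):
is always true.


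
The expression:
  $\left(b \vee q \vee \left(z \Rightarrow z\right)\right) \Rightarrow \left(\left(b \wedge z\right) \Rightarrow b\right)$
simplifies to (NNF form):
$\text{True}$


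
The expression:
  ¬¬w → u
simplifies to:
u ∨ ¬w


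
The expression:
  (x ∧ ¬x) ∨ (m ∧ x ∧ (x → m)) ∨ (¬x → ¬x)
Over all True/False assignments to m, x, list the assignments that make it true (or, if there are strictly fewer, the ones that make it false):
is always true.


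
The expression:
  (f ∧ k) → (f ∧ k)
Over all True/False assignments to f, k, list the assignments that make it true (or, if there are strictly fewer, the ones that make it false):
is always true.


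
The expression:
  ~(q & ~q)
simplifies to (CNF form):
True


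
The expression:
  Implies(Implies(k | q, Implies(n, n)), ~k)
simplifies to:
~k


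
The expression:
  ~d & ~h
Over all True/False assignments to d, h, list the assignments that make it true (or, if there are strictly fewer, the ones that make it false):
is true only for:
  d=False, h=False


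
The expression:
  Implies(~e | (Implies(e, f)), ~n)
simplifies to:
~n | (e & ~f)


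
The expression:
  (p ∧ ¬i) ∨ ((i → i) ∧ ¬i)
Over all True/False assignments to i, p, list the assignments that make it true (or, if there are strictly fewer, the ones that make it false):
is true only for:
  i=False, p=False;
  i=False, p=True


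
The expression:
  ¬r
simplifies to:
¬r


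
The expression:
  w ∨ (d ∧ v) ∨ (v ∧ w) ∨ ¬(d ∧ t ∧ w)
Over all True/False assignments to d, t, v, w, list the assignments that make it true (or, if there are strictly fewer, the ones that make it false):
is always true.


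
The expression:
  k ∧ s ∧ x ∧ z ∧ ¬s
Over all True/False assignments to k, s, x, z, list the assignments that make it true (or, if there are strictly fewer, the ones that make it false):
is never true.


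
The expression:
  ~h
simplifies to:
~h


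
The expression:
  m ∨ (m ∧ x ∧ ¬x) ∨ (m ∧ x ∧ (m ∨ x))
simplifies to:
m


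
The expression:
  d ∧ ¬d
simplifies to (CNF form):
False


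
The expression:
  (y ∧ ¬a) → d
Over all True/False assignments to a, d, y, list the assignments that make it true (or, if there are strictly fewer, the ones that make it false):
is false only for:
  a=False, d=False, y=True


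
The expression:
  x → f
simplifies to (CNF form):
f ∨ ¬x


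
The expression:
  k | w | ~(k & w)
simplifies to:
True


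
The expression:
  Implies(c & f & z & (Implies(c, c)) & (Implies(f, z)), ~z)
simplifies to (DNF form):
~c | ~f | ~z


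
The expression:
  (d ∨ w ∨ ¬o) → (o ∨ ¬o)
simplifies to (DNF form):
True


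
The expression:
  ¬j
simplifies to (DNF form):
¬j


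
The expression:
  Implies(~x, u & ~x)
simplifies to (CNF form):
u | x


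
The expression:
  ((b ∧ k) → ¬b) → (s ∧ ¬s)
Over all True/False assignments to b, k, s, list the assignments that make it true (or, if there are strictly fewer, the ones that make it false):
is true only for:
  b=True, k=True, s=False;
  b=True, k=True, s=True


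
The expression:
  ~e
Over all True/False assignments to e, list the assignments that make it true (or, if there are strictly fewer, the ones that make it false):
is true only for:
  e=False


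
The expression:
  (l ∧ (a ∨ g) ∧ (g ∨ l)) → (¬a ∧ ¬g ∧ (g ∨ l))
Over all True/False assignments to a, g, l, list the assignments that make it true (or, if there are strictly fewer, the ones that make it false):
is false only for:
  a=False, g=True, l=True;
  a=True, g=False, l=True;
  a=True, g=True, l=True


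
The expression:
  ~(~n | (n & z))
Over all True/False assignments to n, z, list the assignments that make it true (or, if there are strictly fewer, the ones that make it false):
is true only for:
  n=True, z=False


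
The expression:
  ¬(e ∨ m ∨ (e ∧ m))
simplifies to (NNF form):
¬e ∧ ¬m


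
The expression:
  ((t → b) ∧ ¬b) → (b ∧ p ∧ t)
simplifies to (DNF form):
b ∨ t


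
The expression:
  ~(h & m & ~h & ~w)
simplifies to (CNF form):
True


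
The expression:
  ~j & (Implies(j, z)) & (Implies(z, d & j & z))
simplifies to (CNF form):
~j & ~z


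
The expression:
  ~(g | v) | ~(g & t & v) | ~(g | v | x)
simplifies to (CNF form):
~g | ~t | ~v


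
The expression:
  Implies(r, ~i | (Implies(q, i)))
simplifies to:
True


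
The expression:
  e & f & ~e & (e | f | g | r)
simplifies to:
False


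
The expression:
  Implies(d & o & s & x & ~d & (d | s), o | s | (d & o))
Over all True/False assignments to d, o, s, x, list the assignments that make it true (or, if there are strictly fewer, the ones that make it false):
is always true.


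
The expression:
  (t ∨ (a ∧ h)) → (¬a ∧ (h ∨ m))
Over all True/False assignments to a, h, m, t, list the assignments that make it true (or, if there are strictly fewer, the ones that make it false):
is false only for:
  a=False, h=False, m=False, t=True;
  a=True, h=False, m=False, t=True;
  a=True, h=False, m=True, t=True;
  a=True, h=True, m=False, t=False;
  a=True, h=True, m=False, t=True;
  a=True, h=True, m=True, t=False;
  a=True, h=True, m=True, t=True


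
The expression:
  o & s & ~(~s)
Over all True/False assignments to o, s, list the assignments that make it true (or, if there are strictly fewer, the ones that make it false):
is true only for:
  o=True, s=True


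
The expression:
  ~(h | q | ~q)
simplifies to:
False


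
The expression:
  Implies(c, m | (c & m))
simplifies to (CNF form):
m | ~c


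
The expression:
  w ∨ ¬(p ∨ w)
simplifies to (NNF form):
w ∨ ¬p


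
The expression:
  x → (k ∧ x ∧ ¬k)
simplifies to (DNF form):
¬x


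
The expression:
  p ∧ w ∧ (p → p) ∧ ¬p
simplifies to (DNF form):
False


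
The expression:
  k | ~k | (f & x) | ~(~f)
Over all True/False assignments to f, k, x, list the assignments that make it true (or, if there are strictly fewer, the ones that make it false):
is always true.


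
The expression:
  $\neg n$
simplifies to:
$\neg n$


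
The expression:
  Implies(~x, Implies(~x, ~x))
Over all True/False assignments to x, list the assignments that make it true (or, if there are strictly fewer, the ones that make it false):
is always true.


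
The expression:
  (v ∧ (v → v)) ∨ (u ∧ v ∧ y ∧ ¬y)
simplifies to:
v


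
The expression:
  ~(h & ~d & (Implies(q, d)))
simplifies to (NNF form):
d | q | ~h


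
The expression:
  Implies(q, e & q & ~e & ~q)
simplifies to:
~q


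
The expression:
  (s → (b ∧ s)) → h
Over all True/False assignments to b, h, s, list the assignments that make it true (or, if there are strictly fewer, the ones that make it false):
is false only for:
  b=False, h=False, s=False;
  b=True, h=False, s=False;
  b=True, h=False, s=True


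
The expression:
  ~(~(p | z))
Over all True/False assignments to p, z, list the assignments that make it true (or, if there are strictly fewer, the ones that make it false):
is false only for:
  p=False, z=False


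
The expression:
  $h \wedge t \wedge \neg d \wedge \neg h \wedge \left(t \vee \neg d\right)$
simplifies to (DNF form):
$\text{False}$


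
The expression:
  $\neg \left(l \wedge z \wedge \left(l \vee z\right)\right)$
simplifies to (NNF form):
$\neg l \vee \neg z$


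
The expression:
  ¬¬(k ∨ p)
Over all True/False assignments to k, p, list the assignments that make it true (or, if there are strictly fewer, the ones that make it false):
is false only for:
  k=False, p=False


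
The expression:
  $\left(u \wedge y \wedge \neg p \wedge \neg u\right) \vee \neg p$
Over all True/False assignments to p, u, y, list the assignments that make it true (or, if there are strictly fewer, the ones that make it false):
is true only for:
  p=False, u=False, y=False;
  p=False, u=False, y=True;
  p=False, u=True, y=False;
  p=False, u=True, y=True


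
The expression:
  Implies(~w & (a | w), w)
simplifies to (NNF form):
w | ~a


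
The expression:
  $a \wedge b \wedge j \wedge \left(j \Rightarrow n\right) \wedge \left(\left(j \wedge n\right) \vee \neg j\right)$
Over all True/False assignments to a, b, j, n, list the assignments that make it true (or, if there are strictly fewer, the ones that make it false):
is true only for:
  a=True, b=True, j=True, n=True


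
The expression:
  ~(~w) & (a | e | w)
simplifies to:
w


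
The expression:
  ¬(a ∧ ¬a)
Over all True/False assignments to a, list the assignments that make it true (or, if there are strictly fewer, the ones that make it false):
is always true.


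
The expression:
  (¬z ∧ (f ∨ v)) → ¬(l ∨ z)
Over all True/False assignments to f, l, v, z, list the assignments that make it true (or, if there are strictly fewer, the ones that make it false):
is false only for:
  f=False, l=True, v=True, z=False;
  f=True, l=True, v=False, z=False;
  f=True, l=True, v=True, z=False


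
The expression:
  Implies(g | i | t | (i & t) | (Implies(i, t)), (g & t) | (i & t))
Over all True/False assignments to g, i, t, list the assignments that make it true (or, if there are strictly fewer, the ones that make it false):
is true only for:
  g=False, i=True, t=True;
  g=True, i=False, t=True;
  g=True, i=True, t=True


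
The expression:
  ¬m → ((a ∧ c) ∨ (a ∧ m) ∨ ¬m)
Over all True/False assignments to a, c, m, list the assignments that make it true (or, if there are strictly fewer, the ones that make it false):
is always true.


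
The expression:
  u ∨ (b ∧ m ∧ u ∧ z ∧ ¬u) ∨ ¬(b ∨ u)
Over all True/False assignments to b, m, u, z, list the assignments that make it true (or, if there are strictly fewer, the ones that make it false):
is false only for:
  b=True, m=False, u=False, z=False;
  b=True, m=False, u=False, z=True;
  b=True, m=True, u=False, z=False;
  b=True, m=True, u=False, z=True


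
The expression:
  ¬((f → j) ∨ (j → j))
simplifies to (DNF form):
False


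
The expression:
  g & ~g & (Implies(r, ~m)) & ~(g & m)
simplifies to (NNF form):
False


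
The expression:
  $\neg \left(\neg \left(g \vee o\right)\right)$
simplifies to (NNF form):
$g \vee o$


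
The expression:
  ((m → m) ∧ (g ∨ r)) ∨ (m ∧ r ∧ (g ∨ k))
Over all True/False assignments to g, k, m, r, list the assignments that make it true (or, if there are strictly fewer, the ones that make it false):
is false only for:
  g=False, k=False, m=False, r=False;
  g=False, k=False, m=True, r=False;
  g=False, k=True, m=False, r=False;
  g=False, k=True, m=True, r=False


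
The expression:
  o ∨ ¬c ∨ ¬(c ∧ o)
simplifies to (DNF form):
True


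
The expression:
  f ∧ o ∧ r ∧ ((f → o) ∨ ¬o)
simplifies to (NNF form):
f ∧ o ∧ r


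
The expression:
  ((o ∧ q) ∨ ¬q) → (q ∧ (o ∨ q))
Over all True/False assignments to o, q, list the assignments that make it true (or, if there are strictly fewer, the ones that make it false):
is true only for:
  o=False, q=True;
  o=True, q=True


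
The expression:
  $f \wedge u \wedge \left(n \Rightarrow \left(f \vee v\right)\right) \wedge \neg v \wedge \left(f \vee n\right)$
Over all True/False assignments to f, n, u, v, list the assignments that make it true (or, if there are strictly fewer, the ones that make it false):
is true only for:
  f=True, n=False, u=True, v=False;
  f=True, n=True, u=True, v=False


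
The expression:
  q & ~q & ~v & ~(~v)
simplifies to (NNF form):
False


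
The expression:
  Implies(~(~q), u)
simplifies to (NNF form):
u | ~q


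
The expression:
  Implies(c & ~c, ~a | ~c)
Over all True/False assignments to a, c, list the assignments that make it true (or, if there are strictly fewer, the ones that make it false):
is always true.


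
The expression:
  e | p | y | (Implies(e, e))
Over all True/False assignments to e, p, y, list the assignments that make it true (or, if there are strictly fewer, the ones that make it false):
is always true.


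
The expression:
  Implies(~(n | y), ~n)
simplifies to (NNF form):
True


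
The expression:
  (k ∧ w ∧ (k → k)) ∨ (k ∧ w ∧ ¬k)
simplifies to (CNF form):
k ∧ w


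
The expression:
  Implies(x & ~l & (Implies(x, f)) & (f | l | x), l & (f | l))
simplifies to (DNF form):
l | ~f | ~x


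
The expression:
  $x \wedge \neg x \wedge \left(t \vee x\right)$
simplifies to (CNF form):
$\text{False}$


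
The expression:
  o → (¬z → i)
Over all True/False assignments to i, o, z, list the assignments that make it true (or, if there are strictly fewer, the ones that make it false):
is false only for:
  i=False, o=True, z=False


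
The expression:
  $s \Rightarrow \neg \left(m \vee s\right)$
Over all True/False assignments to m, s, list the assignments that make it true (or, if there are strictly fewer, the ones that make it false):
is true only for:
  m=False, s=False;
  m=True, s=False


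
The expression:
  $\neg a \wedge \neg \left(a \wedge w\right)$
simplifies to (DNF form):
$\neg a$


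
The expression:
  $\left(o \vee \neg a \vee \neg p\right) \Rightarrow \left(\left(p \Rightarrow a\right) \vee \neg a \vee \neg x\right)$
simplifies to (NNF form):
$\text{True}$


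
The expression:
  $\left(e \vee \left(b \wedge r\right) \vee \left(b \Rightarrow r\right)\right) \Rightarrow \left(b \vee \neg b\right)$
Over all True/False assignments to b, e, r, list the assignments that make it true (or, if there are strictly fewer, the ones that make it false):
is always true.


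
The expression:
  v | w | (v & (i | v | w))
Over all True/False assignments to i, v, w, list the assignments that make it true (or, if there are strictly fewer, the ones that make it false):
is false only for:
  i=False, v=False, w=False;
  i=True, v=False, w=False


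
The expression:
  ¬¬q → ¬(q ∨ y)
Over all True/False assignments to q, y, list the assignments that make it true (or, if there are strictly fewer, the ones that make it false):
is true only for:
  q=False, y=False;
  q=False, y=True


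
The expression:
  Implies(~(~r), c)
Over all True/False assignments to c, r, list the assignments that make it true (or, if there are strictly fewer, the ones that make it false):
is false only for:
  c=False, r=True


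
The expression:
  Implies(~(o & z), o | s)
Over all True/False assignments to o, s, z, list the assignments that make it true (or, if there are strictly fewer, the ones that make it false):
is false only for:
  o=False, s=False, z=False;
  o=False, s=False, z=True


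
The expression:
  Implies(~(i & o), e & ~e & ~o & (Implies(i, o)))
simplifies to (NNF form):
i & o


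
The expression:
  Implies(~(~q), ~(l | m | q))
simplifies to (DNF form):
~q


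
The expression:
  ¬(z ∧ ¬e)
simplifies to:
e ∨ ¬z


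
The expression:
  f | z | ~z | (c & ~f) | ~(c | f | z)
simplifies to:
True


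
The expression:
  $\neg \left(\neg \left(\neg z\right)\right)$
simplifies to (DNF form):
$\neg z$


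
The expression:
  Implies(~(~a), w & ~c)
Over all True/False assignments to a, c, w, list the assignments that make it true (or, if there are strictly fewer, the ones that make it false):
is false only for:
  a=True, c=False, w=False;
  a=True, c=True, w=False;
  a=True, c=True, w=True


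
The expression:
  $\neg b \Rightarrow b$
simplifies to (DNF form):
$b$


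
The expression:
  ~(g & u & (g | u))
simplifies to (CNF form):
~g | ~u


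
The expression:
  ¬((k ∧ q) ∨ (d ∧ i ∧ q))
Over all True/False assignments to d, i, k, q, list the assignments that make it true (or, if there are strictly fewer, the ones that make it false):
is false only for:
  d=False, i=False, k=True, q=True;
  d=False, i=True, k=True, q=True;
  d=True, i=False, k=True, q=True;
  d=True, i=True, k=False, q=True;
  d=True, i=True, k=True, q=True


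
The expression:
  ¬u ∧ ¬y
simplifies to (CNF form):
¬u ∧ ¬y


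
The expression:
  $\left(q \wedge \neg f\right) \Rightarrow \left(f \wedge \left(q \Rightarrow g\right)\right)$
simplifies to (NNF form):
$f \vee \neg q$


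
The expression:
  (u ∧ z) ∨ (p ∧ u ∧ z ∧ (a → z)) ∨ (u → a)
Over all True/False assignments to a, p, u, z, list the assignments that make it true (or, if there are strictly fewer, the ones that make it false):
is false only for:
  a=False, p=False, u=True, z=False;
  a=False, p=True, u=True, z=False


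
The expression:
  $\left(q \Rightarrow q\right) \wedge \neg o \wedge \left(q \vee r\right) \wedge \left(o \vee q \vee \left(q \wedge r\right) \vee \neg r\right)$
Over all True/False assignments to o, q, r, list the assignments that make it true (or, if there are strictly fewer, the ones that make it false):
is true only for:
  o=False, q=True, r=False;
  o=False, q=True, r=True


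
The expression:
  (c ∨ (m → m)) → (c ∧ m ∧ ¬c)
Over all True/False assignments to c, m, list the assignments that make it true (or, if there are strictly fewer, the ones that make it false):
is never true.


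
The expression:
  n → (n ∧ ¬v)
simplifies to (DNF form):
¬n ∨ ¬v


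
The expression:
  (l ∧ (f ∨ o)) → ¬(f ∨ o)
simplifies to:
(¬f ∧ ¬o) ∨ ¬l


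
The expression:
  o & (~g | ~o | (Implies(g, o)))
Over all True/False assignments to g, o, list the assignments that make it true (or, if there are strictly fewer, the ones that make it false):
is true only for:
  g=False, o=True;
  g=True, o=True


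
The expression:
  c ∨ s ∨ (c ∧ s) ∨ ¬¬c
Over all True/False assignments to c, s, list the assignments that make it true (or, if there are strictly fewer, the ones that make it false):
is false only for:
  c=False, s=False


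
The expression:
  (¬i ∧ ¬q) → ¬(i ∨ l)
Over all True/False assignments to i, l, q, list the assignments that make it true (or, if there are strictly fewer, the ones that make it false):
is false only for:
  i=False, l=True, q=False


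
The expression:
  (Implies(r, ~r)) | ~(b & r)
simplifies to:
~b | ~r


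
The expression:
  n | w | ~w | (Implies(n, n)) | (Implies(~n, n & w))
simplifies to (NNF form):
True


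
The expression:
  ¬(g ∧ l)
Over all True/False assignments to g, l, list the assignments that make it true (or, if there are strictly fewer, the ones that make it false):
is false only for:
  g=True, l=True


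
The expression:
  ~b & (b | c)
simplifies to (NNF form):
c & ~b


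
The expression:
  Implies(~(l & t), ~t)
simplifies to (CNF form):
l | ~t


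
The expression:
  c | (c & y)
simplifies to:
c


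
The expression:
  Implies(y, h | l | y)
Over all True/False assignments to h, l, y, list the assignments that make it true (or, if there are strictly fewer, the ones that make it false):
is always true.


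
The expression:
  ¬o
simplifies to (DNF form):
¬o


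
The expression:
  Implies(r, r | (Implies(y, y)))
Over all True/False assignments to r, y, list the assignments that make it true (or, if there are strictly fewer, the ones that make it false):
is always true.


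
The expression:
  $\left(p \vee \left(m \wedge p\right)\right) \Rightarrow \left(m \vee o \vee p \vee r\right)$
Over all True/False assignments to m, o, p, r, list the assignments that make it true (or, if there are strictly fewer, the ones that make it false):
is always true.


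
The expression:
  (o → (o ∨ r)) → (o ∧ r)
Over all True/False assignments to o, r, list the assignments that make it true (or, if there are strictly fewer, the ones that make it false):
is true only for:
  o=True, r=True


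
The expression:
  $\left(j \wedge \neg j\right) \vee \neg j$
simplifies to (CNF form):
$\neg j$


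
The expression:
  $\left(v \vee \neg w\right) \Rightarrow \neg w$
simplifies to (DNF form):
$\neg v \vee \neg w$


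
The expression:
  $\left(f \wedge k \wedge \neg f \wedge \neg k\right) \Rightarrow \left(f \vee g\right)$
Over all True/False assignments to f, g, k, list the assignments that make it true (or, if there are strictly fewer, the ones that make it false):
is always true.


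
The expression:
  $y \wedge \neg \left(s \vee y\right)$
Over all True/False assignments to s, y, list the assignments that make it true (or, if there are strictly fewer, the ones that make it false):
is never true.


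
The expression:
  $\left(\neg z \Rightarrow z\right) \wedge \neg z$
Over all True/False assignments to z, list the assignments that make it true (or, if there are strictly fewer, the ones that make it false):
is never true.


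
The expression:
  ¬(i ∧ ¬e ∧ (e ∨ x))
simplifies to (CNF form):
e ∨ ¬i ∨ ¬x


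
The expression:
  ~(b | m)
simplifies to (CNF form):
~b & ~m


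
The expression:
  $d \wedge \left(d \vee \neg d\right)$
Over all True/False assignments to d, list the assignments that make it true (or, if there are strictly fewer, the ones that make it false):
is true only for:
  d=True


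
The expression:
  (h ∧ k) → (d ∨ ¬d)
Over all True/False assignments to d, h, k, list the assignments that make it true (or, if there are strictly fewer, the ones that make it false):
is always true.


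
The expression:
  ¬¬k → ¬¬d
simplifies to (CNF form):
d ∨ ¬k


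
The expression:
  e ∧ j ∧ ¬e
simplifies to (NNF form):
False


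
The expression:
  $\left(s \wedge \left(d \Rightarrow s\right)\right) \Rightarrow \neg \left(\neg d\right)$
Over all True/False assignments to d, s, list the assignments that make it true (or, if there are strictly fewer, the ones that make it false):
is false only for:
  d=False, s=True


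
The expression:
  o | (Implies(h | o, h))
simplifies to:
True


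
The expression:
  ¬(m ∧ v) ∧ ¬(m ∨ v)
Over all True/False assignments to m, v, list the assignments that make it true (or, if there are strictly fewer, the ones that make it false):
is true only for:
  m=False, v=False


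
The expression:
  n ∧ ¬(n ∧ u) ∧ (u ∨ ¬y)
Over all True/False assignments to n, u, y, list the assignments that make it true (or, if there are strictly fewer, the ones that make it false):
is true only for:
  n=True, u=False, y=False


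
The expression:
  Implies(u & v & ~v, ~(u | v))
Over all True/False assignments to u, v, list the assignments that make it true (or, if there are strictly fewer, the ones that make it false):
is always true.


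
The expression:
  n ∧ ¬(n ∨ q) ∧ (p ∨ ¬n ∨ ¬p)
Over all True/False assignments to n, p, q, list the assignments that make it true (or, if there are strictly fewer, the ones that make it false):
is never true.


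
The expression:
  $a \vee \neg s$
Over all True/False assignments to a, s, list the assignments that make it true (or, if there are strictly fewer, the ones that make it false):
is false only for:
  a=False, s=True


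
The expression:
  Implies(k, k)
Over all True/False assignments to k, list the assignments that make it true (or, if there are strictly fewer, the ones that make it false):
is always true.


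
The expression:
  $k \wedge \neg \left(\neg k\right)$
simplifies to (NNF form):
$k$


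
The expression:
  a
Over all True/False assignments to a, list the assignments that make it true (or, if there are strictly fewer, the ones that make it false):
is true only for:
  a=True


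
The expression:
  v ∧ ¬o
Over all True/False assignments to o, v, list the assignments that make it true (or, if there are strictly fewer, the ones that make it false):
is true only for:
  o=False, v=True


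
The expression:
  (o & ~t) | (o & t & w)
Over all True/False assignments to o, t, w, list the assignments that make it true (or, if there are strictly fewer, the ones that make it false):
is true only for:
  o=True, t=False, w=False;
  o=True, t=False, w=True;
  o=True, t=True, w=True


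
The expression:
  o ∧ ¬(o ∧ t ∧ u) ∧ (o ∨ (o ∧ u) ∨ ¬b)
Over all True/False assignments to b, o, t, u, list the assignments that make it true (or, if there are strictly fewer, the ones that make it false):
is true only for:
  b=False, o=True, t=False, u=False;
  b=False, o=True, t=False, u=True;
  b=False, o=True, t=True, u=False;
  b=True, o=True, t=False, u=False;
  b=True, o=True, t=False, u=True;
  b=True, o=True, t=True, u=False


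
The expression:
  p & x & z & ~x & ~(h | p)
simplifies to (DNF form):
False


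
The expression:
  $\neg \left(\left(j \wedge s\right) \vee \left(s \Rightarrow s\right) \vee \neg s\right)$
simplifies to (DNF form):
$\text{False}$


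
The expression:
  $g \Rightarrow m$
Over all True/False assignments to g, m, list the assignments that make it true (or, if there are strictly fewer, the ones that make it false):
is false only for:
  g=True, m=False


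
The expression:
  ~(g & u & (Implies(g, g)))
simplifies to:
~g | ~u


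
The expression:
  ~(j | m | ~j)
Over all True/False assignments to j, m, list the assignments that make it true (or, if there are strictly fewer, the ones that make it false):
is never true.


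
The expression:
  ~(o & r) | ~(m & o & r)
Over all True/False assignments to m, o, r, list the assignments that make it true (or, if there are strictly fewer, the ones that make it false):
is false only for:
  m=True, o=True, r=True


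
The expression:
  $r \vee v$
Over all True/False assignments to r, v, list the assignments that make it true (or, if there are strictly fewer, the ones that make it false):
is false only for:
  r=False, v=False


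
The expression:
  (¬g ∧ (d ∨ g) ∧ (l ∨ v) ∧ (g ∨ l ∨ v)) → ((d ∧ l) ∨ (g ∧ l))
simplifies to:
g ∨ l ∨ ¬d ∨ ¬v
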